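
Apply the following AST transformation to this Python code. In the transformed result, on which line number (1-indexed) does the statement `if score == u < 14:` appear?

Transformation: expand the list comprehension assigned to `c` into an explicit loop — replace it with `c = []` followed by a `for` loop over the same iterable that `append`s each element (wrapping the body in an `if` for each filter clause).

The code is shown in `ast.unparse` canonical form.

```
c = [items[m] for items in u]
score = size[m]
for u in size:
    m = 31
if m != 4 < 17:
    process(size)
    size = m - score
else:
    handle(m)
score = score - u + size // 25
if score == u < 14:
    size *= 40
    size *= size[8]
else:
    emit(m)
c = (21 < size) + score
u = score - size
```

Transformed code:
c = []
for items in u:
    c.append(items[m])
score = size[m]
for u in size:
    m = 31
if m != 4 < 17:
    process(size)
    size = m - score
else:
    handle(m)
score = score - u + size // 25
if score == u < 14:
    size *= 40
    size *= size[8]
else:
    emit(m)
c = (21 < size) + score
u = score - size

13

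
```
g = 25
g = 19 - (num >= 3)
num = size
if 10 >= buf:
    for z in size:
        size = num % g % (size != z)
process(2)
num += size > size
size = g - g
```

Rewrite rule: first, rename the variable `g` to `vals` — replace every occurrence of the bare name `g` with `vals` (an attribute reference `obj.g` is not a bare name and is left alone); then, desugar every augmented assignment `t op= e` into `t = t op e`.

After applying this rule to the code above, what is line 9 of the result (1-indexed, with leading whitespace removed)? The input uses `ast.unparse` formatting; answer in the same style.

size = vals - vals

Transformed code:
vals = 25
vals = 19 - (num >= 3)
num = size
if 10 >= buf:
    for z in size:
        size = num % vals % (size != z)
process(2)
num = num + (size > size)
size = vals - vals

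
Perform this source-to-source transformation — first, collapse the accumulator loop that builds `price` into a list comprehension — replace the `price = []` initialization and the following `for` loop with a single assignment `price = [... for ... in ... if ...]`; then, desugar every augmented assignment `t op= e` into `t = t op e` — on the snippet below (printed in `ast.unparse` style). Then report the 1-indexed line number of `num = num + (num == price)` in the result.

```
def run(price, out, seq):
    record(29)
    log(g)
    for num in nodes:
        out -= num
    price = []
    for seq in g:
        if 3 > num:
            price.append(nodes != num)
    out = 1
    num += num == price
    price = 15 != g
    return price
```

8

Transformed code:
def run(price, out, seq):
    record(29)
    log(g)
    for num in nodes:
        out = out - num
    price = [nodes != num for seq in g if 3 > num]
    out = 1
    num = num + (num == price)
    price = 15 != g
    return price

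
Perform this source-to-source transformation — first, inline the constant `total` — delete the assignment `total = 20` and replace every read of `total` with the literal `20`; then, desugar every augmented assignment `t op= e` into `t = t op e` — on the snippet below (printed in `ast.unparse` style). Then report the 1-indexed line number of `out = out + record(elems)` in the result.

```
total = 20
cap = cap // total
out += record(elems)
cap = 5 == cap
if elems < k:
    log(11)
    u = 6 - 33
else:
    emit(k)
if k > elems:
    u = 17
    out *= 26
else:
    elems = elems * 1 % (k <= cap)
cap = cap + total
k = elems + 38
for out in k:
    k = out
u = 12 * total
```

2

Transformed code:
cap = cap // 20
out = out + record(elems)
cap = 5 == cap
if elems < k:
    log(11)
    u = 6 - 33
else:
    emit(k)
if k > elems:
    u = 17
    out = out * 26
else:
    elems = elems * 1 % (k <= cap)
cap = cap + 20
k = elems + 38
for out in k:
    k = out
u = 12 * 20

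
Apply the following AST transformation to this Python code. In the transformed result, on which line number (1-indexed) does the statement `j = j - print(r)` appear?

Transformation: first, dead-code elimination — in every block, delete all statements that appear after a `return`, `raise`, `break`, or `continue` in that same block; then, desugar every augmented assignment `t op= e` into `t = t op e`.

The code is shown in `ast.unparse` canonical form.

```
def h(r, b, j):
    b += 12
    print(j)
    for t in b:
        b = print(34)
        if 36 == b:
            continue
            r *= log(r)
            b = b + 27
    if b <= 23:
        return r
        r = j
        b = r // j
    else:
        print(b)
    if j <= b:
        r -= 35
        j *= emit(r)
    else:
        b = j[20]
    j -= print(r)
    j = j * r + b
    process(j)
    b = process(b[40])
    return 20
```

Transformed code:
def h(r, b, j):
    b = b + 12
    print(j)
    for t in b:
        b = print(34)
        if 36 == b:
            continue
    if b <= 23:
        return r
    else:
        print(b)
    if j <= b:
        r = r - 35
        j = j * emit(r)
    else:
        b = j[20]
    j = j - print(r)
    j = j * r + b
    process(j)
    b = process(b[40])
    return 20

17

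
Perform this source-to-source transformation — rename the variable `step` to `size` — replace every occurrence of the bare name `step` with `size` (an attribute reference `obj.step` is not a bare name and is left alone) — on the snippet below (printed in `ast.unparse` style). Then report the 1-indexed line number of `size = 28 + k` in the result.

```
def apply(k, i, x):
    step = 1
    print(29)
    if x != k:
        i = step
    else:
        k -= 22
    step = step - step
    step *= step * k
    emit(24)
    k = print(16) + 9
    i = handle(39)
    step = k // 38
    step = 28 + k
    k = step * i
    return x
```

14

Transformed code:
def apply(k, i, x):
    size = 1
    print(29)
    if x != k:
        i = size
    else:
        k -= 22
    size = size - size
    size *= size * k
    emit(24)
    k = print(16) + 9
    i = handle(39)
    size = k // 38
    size = 28 + k
    k = size * i
    return x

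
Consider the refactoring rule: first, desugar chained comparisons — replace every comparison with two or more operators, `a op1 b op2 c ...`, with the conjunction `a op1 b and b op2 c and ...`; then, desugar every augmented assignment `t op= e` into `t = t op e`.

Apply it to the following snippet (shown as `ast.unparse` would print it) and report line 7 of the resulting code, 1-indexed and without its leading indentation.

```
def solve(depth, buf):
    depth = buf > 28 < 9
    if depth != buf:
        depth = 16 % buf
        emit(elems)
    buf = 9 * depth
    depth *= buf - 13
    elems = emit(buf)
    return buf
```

Transformed code:
def solve(depth, buf):
    depth = buf > 28 and 28 < 9
    if depth != buf:
        depth = 16 % buf
        emit(elems)
    buf = 9 * depth
    depth = depth * (buf - 13)
    elems = emit(buf)
    return buf

depth = depth * (buf - 13)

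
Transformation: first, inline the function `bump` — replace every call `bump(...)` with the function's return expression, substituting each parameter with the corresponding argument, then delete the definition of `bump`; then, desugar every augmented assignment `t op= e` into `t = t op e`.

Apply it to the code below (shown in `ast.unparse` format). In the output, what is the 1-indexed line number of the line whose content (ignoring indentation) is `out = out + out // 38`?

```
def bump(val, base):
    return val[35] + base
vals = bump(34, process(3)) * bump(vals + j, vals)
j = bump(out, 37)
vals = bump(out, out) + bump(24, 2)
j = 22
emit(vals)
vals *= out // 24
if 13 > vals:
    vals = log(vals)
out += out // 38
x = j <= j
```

Transformed code:
vals = (34[35] + process(3)) * ((vals + j)[35] + vals)
j = out[35] + 37
vals = out[35] + out + (24[35] + 2)
j = 22
emit(vals)
vals = vals * (out // 24)
if 13 > vals:
    vals = log(vals)
out = out + out // 38
x = j <= j

9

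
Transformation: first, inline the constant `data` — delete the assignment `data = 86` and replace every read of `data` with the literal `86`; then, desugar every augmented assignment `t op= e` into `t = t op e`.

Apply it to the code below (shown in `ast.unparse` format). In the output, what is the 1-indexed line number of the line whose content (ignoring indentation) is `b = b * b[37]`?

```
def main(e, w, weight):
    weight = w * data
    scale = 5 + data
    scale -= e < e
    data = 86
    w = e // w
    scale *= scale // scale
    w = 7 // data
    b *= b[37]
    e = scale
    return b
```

Transformed code:
def main(e, w, weight):
    weight = w * 86
    scale = 5 + 86
    scale = scale - (e < e)
    w = e // w
    scale = scale * (scale // scale)
    w = 7 // 86
    b = b * b[37]
    e = scale
    return b

8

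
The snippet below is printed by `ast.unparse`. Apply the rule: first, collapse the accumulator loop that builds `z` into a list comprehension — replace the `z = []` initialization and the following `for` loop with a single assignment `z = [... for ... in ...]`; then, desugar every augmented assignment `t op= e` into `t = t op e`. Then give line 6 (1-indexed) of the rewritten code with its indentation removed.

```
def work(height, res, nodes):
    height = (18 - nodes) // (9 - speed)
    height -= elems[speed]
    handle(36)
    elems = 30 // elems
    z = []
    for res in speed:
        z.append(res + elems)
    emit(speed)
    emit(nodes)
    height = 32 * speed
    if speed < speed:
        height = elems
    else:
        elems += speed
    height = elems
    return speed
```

z = [res + elems for res in speed]

Transformed code:
def work(height, res, nodes):
    height = (18 - nodes) // (9 - speed)
    height = height - elems[speed]
    handle(36)
    elems = 30 // elems
    z = [res + elems for res in speed]
    emit(speed)
    emit(nodes)
    height = 32 * speed
    if speed < speed:
        height = elems
    else:
        elems = elems + speed
    height = elems
    return speed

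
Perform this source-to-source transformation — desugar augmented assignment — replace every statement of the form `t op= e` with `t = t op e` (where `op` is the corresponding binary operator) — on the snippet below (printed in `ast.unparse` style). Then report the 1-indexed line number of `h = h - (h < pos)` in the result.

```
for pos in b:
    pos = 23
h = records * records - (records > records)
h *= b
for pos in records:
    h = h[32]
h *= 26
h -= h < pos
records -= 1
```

Transformed code:
for pos in b:
    pos = 23
h = records * records - (records > records)
h = h * b
for pos in records:
    h = h[32]
h = h * 26
h = h - (h < pos)
records = records - 1

8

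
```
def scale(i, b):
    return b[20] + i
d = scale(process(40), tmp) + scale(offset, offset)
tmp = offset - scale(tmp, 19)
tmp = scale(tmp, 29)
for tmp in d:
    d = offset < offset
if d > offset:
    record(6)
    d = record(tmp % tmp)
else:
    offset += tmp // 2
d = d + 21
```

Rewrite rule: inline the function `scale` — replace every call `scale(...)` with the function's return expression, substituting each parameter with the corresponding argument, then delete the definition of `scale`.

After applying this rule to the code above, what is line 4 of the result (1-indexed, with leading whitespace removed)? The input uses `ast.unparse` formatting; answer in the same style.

Transformed code:
d = tmp[20] + process(40) + (offset[20] + offset)
tmp = offset - (19[20] + tmp)
tmp = 29[20] + tmp
for tmp in d:
    d = offset < offset
if d > offset:
    record(6)
    d = record(tmp % tmp)
else:
    offset += tmp // 2
d = d + 21

for tmp in d:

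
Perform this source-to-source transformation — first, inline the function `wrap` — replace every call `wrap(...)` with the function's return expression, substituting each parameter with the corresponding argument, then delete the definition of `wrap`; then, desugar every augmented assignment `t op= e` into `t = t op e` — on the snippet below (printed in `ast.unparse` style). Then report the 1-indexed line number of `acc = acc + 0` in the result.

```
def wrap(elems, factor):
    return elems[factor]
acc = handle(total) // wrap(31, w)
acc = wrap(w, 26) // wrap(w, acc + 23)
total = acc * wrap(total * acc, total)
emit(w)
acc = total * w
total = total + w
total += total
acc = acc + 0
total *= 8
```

8

Transformed code:
acc = handle(total) // 31[w]
acc = w[26] // w[acc + 23]
total = acc * (total * acc)[total]
emit(w)
acc = total * w
total = total + w
total = total + total
acc = acc + 0
total = total * 8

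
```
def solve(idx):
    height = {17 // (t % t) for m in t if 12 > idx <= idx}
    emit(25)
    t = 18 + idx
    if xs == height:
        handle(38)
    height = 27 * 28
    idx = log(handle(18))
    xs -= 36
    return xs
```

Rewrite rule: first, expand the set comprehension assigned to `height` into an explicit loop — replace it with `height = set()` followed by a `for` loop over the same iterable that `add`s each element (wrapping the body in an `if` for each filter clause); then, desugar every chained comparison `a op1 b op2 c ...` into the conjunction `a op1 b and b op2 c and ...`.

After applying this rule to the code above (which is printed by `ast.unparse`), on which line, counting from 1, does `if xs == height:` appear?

Transformed code:
def solve(idx):
    height = set()
    for m in t:
        if 12 > idx and idx <= idx:
            height.add(17 // (t % t))
    emit(25)
    t = 18 + idx
    if xs == height:
        handle(38)
    height = 27 * 28
    idx = log(handle(18))
    xs -= 36
    return xs

8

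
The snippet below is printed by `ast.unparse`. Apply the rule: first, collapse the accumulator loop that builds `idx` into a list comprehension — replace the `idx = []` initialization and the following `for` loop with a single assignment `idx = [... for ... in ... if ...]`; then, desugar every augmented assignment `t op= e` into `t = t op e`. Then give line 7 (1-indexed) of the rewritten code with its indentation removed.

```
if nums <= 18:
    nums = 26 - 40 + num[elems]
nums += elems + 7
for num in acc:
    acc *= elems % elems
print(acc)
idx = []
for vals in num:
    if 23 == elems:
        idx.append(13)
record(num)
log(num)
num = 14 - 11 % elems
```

idx = [13 for vals in num if 23 == elems]

Transformed code:
if nums <= 18:
    nums = 26 - 40 + num[elems]
nums = nums + (elems + 7)
for num in acc:
    acc = acc * (elems % elems)
print(acc)
idx = [13 for vals in num if 23 == elems]
record(num)
log(num)
num = 14 - 11 % elems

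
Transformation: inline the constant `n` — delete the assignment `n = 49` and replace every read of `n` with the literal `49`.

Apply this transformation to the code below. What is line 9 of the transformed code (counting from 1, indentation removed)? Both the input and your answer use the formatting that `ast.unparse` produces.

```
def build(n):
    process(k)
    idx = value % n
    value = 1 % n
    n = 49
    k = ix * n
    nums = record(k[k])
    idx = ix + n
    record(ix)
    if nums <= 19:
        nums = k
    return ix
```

if nums <= 19:

Transformed code:
def build(n):
    process(k)
    idx = value % 49
    value = 1 % 49
    k = ix * 49
    nums = record(k[k])
    idx = ix + 49
    record(ix)
    if nums <= 19:
        nums = k
    return ix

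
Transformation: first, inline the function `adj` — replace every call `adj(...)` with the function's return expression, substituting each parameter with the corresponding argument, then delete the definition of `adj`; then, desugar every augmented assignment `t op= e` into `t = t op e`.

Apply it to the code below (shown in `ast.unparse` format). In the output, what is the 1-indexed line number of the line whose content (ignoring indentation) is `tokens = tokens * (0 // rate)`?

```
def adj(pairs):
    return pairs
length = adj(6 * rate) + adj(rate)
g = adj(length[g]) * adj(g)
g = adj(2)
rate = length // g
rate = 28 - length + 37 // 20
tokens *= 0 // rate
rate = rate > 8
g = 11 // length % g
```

6

Transformed code:
length = 6 * rate + rate
g = length[g] * g
g = 2
rate = length // g
rate = 28 - length + 37 // 20
tokens = tokens * (0 // rate)
rate = rate > 8
g = 11 // length % g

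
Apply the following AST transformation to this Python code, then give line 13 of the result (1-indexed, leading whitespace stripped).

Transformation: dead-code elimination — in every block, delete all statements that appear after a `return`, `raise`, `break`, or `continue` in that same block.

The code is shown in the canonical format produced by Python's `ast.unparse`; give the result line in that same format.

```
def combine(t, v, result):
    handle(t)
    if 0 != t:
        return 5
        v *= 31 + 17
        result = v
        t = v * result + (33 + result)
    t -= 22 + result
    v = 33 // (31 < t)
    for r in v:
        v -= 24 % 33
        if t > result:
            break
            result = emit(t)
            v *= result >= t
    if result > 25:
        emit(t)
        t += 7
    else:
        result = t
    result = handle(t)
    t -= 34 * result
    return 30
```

Transformed code:
def combine(t, v, result):
    handle(t)
    if 0 != t:
        return 5
    t -= 22 + result
    v = 33 // (31 < t)
    for r in v:
        v -= 24 % 33
        if t > result:
            break
    if result > 25:
        emit(t)
        t += 7
    else:
        result = t
    result = handle(t)
    t -= 34 * result
    return 30

t += 7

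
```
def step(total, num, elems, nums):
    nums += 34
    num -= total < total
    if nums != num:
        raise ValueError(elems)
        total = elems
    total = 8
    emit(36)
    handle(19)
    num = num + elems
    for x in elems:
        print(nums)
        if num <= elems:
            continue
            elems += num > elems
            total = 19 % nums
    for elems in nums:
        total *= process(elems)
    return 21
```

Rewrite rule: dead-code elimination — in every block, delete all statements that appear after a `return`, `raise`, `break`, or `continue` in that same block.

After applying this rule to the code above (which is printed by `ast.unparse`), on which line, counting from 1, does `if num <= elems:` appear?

12

Transformed code:
def step(total, num, elems, nums):
    nums += 34
    num -= total < total
    if nums != num:
        raise ValueError(elems)
    total = 8
    emit(36)
    handle(19)
    num = num + elems
    for x in elems:
        print(nums)
        if num <= elems:
            continue
    for elems in nums:
        total *= process(elems)
    return 21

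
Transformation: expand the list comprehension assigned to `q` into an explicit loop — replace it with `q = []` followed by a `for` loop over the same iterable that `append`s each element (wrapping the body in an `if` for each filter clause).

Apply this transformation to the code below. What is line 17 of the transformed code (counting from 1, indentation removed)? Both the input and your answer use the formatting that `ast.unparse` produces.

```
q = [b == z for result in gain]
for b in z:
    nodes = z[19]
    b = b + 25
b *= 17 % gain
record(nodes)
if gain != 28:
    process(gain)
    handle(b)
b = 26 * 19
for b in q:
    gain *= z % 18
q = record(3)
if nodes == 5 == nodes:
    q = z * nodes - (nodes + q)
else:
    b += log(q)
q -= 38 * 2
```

Transformed code:
q = []
for result in gain:
    q.append(b == z)
for b in z:
    nodes = z[19]
    b = b + 25
b *= 17 % gain
record(nodes)
if gain != 28:
    process(gain)
    handle(b)
b = 26 * 19
for b in q:
    gain *= z % 18
q = record(3)
if nodes == 5 == nodes:
    q = z * nodes - (nodes + q)
else:
    b += log(q)
q -= 38 * 2

q = z * nodes - (nodes + q)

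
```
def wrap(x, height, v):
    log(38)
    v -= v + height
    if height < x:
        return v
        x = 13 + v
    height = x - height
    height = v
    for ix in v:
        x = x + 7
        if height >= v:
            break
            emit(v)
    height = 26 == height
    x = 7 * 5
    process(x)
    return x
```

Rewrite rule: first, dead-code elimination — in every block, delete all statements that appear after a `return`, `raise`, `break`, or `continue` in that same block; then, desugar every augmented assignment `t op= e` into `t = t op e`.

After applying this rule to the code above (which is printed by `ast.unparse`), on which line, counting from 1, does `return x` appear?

15

Transformed code:
def wrap(x, height, v):
    log(38)
    v = v - (v + height)
    if height < x:
        return v
    height = x - height
    height = v
    for ix in v:
        x = x + 7
        if height >= v:
            break
    height = 26 == height
    x = 7 * 5
    process(x)
    return x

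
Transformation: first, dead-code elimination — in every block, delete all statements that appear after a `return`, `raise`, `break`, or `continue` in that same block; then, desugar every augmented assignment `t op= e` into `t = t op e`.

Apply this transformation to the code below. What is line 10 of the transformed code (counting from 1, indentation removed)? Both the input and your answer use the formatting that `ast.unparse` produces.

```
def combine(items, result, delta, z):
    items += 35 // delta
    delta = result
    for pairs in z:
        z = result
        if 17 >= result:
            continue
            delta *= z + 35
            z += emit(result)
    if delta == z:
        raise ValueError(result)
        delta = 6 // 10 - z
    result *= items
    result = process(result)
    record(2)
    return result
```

Transformed code:
def combine(items, result, delta, z):
    items = items + 35 // delta
    delta = result
    for pairs in z:
        z = result
        if 17 >= result:
            continue
    if delta == z:
        raise ValueError(result)
    result = result * items
    result = process(result)
    record(2)
    return result

result = result * items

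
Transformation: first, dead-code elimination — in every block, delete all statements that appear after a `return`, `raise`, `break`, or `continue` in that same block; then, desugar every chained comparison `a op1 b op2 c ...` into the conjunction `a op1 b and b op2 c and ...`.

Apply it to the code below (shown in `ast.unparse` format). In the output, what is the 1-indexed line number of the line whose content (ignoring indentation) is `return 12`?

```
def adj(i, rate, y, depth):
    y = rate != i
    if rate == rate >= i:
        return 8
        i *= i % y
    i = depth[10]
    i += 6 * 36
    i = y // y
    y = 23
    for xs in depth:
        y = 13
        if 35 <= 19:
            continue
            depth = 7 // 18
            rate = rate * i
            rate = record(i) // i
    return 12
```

13

Transformed code:
def adj(i, rate, y, depth):
    y = rate != i
    if rate == rate and rate >= i:
        return 8
    i = depth[10]
    i += 6 * 36
    i = y // y
    y = 23
    for xs in depth:
        y = 13
        if 35 <= 19:
            continue
    return 12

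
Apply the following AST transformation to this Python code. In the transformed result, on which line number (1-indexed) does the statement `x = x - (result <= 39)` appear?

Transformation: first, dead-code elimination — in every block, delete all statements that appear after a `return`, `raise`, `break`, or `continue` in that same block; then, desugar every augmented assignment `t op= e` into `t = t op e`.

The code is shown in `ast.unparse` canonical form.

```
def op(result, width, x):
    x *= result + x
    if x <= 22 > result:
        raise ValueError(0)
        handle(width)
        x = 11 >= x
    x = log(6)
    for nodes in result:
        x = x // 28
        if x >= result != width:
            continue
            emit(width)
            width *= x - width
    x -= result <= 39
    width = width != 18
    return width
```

10

Transformed code:
def op(result, width, x):
    x = x * (result + x)
    if x <= 22 > result:
        raise ValueError(0)
    x = log(6)
    for nodes in result:
        x = x // 28
        if x >= result != width:
            continue
    x = x - (result <= 39)
    width = width != 18
    return width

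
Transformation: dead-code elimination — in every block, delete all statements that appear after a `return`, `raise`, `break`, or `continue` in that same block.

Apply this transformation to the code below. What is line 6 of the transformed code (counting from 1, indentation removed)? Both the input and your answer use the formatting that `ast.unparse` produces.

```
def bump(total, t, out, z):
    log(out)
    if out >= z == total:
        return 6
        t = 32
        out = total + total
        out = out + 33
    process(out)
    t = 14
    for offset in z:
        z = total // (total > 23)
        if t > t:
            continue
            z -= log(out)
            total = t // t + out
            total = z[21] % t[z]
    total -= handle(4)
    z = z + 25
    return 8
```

t = 14

Transformed code:
def bump(total, t, out, z):
    log(out)
    if out >= z == total:
        return 6
    process(out)
    t = 14
    for offset in z:
        z = total // (total > 23)
        if t > t:
            continue
    total -= handle(4)
    z = z + 25
    return 8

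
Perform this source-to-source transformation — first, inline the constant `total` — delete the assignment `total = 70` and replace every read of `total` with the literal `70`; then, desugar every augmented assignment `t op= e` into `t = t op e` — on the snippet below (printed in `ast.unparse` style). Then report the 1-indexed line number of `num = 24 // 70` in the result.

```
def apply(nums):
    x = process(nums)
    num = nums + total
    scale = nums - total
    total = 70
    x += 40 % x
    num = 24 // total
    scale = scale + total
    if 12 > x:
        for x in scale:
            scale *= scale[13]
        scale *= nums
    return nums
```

6

Transformed code:
def apply(nums):
    x = process(nums)
    num = nums + 70
    scale = nums - 70
    x = x + 40 % x
    num = 24 // 70
    scale = scale + 70
    if 12 > x:
        for x in scale:
            scale = scale * scale[13]
        scale = scale * nums
    return nums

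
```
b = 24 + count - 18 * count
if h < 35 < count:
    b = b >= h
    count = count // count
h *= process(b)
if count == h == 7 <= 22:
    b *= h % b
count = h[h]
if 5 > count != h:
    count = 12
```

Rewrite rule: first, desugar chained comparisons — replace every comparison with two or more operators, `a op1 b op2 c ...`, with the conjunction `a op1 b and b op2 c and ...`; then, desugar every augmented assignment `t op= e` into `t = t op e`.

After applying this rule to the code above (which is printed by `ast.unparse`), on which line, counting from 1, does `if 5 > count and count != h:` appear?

9

Transformed code:
b = 24 + count - 18 * count
if h < 35 and 35 < count:
    b = b >= h
    count = count // count
h = h * process(b)
if count == h and h == 7 and (7 <= 22):
    b = b * (h % b)
count = h[h]
if 5 > count and count != h:
    count = 12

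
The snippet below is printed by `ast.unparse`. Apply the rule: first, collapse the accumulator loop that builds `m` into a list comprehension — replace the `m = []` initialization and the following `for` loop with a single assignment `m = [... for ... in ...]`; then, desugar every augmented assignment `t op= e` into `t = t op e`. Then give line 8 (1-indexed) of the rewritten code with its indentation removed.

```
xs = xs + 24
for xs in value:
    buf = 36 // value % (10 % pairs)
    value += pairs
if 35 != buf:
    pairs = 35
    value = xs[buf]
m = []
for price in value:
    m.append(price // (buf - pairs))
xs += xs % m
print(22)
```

m = [price // (buf - pairs) for price in value]

Transformed code:
xs = xs + 24
for xs in value:
    buf = 36 // value % (10 % pairs)
    value = value + pairs
if 35 != buf:
    pairs = 35
    value = xs[buf]
m = [price // (buf - pairs) for price in value]
xs = xs + xs % m
print(22)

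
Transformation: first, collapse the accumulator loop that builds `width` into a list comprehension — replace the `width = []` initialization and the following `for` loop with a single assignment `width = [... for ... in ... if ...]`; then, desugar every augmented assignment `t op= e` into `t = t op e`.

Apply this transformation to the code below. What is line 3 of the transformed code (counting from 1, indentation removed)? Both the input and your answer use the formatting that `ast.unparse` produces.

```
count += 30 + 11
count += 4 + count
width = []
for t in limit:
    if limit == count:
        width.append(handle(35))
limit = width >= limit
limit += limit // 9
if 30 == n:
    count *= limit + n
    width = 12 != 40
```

Transformed code:
count = count + (30 + 11)
count = count + (4 + count)
width = [handle(35) for t in limit if limit == count]
limit = width >= limit
limit = limit + limit // 9
if 30 == n:
    count = count * (limit + n)
    width = 12 != 40

width = [handle(35) for t in limit if limit == count]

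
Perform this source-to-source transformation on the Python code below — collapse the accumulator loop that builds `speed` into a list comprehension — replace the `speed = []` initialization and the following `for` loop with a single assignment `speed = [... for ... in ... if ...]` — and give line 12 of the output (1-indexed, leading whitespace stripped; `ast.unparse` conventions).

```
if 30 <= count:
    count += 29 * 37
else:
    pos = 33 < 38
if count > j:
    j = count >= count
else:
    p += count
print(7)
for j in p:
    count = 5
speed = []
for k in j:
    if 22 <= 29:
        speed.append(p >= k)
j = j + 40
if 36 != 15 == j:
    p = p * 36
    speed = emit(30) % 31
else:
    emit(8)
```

speed = [p >= k for k in j if 22 <= 29]

Transformed code:
if 30 <= count:
    count += 29 * 37
else:
    pos = 33 < 38
if count > j:
    j = count >= count
else:
    p += count
print(7)
for j in p:
    count = 5
speed = [p >= k for k in j if 22 <= 29]
j = j + 40
if 36 != 15 == j:
    p = p * 36
    speed = emit(30) % 31
else:
    emit(8)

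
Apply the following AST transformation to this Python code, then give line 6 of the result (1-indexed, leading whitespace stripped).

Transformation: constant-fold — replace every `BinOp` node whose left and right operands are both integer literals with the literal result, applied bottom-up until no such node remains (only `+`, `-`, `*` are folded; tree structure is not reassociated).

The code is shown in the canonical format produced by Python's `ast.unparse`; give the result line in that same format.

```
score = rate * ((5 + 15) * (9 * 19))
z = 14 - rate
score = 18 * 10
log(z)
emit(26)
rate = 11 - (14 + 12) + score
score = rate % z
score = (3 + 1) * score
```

rate = -15 + score

Transformed code:
score = rate * 3420
z = 14 - rate
score = 180
log(z)
emit(26)
rate = -15 + score
score = rate % z
score = 4 * score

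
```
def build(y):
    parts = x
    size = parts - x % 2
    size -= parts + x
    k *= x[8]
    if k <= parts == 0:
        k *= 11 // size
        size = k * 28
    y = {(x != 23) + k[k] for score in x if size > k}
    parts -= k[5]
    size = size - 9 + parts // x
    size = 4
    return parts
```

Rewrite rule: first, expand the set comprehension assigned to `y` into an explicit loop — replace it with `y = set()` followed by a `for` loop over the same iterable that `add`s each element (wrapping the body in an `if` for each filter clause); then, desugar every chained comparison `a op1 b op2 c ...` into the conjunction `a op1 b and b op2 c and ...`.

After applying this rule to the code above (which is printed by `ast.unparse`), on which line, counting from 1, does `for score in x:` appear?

Transformed code:
def build(y):
    parts = x
    size = parts - x % 2
    size -= parts + x
    k *= x[8]
    if k <= parts and parts == 0:
        k *= 11 // size
        size = k * 28
    y = set()
    for score in x:
        if size > k:
            y.add((x != 23) + k[k])
    parts -= k[5]
    size = size - 9 + parts // x
    size = 4
    return parts

10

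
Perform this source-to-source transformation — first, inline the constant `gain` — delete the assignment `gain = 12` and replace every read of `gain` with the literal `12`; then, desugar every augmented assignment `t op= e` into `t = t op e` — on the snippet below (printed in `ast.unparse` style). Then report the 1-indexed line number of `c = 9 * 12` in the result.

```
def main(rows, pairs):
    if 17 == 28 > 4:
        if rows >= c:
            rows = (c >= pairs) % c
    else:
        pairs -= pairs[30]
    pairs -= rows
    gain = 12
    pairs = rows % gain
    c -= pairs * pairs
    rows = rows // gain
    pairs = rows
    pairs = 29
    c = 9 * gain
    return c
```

13

Transformed code:
def main(rows, pairs):
    if 17 == 28 > 4:
        if rows >= c:
            rows = (c >= pairs) % c
    else:
        pairs = pairs - pairs[30]
    pairs = pairs - rows
    pairs = rows % 12
    c = c - pairs * pairs
    rows = rows // 12
    pairs = rows
    pairs = 29
    c = 9 * 12
    return c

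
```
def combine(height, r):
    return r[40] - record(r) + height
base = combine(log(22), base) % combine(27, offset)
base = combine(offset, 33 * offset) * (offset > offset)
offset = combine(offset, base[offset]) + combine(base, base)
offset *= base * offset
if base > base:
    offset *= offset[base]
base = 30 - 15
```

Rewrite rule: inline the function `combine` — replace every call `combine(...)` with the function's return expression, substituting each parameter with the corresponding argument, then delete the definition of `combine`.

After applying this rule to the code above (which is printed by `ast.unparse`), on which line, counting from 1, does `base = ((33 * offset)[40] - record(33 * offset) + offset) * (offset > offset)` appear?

2

Transformed code:
base = (base[40] - record(base) + log(22)) % (offset[40] - record(offset) + 27)
base = ((33 * offset)[40] - record(33 * offset) + offset) * (offset > offset)
offset = base[offset][40] - record(base[offset]) + offset + (base[40] - record(base) + base)
offset *= base * offset
if base > base:
    offset *= offset[base]
base = 30 - 15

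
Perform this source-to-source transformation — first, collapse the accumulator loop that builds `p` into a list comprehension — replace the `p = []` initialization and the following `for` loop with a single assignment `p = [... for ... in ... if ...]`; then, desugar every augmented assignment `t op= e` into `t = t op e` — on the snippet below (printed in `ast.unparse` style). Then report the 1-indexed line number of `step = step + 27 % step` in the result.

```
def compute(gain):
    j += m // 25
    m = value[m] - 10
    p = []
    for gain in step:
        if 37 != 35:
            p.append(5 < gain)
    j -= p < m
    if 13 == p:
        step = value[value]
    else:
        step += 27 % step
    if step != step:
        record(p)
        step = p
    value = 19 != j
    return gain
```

9

Transformed code:
def compute(gain):
    j = j + m // 25
    m = value[m] - 10
    p = [5 < gain for gain in step if 37 != 35]
    j = j - (p < m)
    if 13 == p:
        step = value[value]
    else:
        step = step + 27 % step
    if step != step:
        record(p)
        step = p
    value = 19 != j
    return gain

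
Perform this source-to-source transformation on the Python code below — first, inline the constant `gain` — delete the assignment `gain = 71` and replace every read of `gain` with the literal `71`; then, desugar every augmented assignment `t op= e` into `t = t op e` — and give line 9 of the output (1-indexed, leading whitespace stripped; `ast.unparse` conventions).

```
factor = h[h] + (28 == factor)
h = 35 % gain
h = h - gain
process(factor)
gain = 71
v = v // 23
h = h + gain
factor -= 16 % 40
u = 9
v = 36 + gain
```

v = 36 + 71

Transformed code:
factor = h[h] + (28 == factor)
h = 35 % 71
h = h - 71
process(factor)
v = v // 23
h = h + 71
factor = factor - 16 % 40
u = 9
v = 36 + 71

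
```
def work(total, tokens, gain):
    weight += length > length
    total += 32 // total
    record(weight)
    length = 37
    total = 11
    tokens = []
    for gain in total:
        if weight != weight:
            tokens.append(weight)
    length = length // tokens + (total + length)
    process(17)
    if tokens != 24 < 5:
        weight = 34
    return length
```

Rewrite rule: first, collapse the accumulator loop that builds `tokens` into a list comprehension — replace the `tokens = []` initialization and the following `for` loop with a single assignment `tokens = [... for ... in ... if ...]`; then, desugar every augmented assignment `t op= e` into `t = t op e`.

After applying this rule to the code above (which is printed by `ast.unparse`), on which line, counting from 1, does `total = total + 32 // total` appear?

3

Transformed code:
def work(total, tokens, gain):
    weight = weight + (length > length)
    total = total + 32 // total
    record(weight)
    length = 37
    total = 11
    tokens = [weight for gain in total if weight != weight]
    length = length // tokens + (total + length)
    process(17)
    if tokens != 24 < 5:
        weight = 34
    return length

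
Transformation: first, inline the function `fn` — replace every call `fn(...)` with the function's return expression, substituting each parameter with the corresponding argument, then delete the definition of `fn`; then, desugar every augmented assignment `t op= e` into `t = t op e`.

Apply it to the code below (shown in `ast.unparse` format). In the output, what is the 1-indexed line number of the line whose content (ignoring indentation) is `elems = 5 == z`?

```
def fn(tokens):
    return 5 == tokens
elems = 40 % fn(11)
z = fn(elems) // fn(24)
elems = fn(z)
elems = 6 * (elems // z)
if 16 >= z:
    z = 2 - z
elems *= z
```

3

Transformed code:
elems = 40 % (5 == 11)
z = (5 == elems) // (5 == 24)
elems = 5 == z
elems = 6 * (elems // z)
if 16 >= z:
    z = 2 - z
elems = elems * z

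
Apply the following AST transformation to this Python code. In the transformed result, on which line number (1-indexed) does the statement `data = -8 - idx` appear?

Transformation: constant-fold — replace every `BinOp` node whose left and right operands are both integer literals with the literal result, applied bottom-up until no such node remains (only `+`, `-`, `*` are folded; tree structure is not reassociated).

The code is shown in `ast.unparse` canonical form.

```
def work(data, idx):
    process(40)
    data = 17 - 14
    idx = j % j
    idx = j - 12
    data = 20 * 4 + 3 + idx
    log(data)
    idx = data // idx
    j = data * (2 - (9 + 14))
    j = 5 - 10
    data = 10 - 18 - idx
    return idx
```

Transformed code:
def work(data, idx):
    process(40)
    data = 3
    idx = j % j
    idx = j - 12
    data = 83 + idx
    log(data)
    idx = data // idx
    j = data * -21
    j = -5
    data = -8 - idx
    return idx

11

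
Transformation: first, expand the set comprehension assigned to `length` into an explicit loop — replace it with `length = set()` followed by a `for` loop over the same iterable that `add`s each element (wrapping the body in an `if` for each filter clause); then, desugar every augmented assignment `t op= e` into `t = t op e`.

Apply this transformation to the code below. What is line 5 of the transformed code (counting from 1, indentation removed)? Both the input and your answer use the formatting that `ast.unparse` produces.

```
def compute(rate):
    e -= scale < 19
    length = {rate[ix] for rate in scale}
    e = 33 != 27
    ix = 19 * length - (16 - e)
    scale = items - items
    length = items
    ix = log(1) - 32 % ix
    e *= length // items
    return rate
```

length.add(rate[ix])

Transformed code:
def compute(rate):
    e = e - (scale < 19)
    length = set()
    for rate in scale:
        length.add(rate[ix])
    e = 33 != 27
    ix = 19 * length - (16 - e)
    scale = items - items
    length = items
    ix = log(1) - 32 % ix
    e = e * (length // items)
    return rate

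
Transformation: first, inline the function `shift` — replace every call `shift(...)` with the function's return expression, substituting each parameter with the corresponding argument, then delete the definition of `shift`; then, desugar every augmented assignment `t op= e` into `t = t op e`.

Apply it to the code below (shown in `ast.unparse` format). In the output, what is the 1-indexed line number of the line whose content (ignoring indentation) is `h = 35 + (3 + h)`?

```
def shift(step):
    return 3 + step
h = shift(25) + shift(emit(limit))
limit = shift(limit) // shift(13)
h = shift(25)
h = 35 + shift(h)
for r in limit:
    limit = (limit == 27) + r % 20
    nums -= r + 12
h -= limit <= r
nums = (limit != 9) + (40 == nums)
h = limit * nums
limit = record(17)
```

4

Transformed code:
h = 3 + 25 + (3 + emit(limit))
limit = (3 + limit) // (3 + 13)
h = 3 + 25
h = 35 + (3 + h)
for r in limit:
    limit = (limit == 27) + r % 20
    nums = nums - (r + 12)
h = h - (limit <= r)
nums = (limit != 9) + (40 == nums)
h = limit * nums
limit = record(17)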